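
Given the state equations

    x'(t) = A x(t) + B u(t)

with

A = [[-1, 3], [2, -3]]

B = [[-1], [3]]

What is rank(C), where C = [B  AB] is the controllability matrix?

2

AB = [[10], [-11]]
Controllability matrix C = [B  AB] = [[-1, 10], [3, -11]]
det(C) = (-1)·(-11) - 10·3 = 11 - 30 = -19 ≠ 0, so rank(C) = 2.
rank(C) = 2 = n, so the pair (A, B) is completely controllable.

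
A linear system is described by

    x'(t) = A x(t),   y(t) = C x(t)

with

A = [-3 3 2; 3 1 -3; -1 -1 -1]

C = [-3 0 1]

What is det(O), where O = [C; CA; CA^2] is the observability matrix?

847

CA = [[8, -10, -7]]
CA^2 = [[-47, 21, 53]]
Observability matrix O = [C; CA; CA^2] = [[-3, 0, 1], [8, -10, -7], [-47, 21, 53]]
Expanding along the first row, det(O) = (-3)·((-10)·53 - (-7)·21) - 0·(8·53 - (-7)·(-47)) + 1·(8·21 - (-10)·(-47)) = (-3)·(-383) - 0·95 + 1·(-302) = 847
Since det(O) ≠ 0, rank(O) = 3 and the system is completely observable.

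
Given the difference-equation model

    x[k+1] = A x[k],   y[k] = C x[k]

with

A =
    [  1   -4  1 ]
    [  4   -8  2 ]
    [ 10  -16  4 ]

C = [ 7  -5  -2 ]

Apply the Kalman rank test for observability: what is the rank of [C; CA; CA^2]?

2

CA = [[-33, 44, -11]]
CA^2 = [[33, -44, 11]]
Observability matrix O = [C; CA; CA^2] = [[7, -5, -2], [-33, 44, -11], [33, -44, 11]]
The columns c1, c2, c3 of O are linearly dependent: c1 + c2 + c3 = 0 (check each entry), so rank(O) ≤ 2.
The 2×2 minor from rows 1, 2, columns 1, 2 is 7·44 - (-5)·(-33) = 308 - 165 = 143 ≠ 0, so rank(O) = 2.
rank(O) = 2 < n = 3, so the pair (A, C) is not completely observable.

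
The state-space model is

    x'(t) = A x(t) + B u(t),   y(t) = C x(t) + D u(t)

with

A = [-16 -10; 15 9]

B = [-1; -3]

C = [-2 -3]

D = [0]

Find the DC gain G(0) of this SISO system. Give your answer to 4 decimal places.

G(0) = C(-A)^{-1}B + D = -C A^{-1} B + D.
det A = 6, so A^{-1} = (1/6)·adj(A) = [[3/2, 5/3], [-5/2, -8/3]]
A^{-1} B = [-13/2, 21/2]^T
C A^{-1} B = -37/2
G(0) = D - C A^{-1} B = 0 - (-37/2) = 37/2 ≈ 18.5000

18.5000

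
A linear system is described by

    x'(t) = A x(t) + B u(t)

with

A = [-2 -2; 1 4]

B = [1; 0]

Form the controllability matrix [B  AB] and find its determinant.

AB = [[-2], [1]]
Controllability matrix C = [B  AB] = [[1, -2], [0, 1]]
det(C) = 1·1 - (-2)·0 = 1 - 0 = 1
Since det(C) ≠ 0, rank(C) = 2 and the system is completely controllable.

1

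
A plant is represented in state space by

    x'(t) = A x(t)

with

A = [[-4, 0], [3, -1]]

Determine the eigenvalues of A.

det(sI - A) = s^2 - (tr A)s + det A, with tr A = (-4) + (-1) = -5 and det A = (-4)·(-1) - 0·3 = 4 - 0 = 4.
So p(s) = det(sI - A) = s^2 + 5s + 4.
Factor s^2 + 5s + 4: two numbers with sum -5 and product 4 are -1 and -4, so s^2 + 5s + 4 = (s + 1)(s + 4).
Hence p(s) = (s + 1) (s + 4), with roots -4, -1.
All eigenvalues have negative real part, so the system is asymptotically stable.

-4, -1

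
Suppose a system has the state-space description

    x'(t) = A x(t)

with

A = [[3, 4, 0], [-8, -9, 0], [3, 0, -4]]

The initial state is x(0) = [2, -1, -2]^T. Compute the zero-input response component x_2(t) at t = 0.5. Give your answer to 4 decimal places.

det(sI - A) = s^3 - (tr A)s^2 + (M11 + M22 + M33)s - det A, where Mii is the 2×2 principal minor of A obtained by deleting row i and column i.
tr A = 3 + (-9) + (-4) = -10; M11 = (-9)·(-4) - 0·0 = 36 - 0 = 36; M22 = 3·(-4) - 0·3 = -12 - 0 = -12; M33 = 3·(-9) - 4·(-8) = -27 - (-32) = 5; sum of minors = 29.
det A = 3·((-9)·(-4) - 0·0) - 4·((-8)·(-4) - 0·3) + 0·((-8)·0 - (-9)·3) = 3·36 - 4·32 + 0·27 = -20.
So p(s) = det(sI - A) = s^3 + 10s^2 + 29s + 20.
Rational-root test: any integer root divides 20. Testing small divisors, s = -1 works: p(-1) = -1 + 10 + (-29) + 20 = 0, so (s + 1) is a factor.
Dividing, p(s) = (s + 1)(s^2 + 9s + 20).
Factor s^2 + 9s + 20: two numbers with sum -9 and product 20 are -4 and -5, so s^2 + 9s + 20 = (s + 4)(s + 5).
Hence p(s) = (s + 1) (s + 4) (s + 5), with roots -5, -4, -1.
The eigenvalues -5, -4, -1 are distinct and real, so A is diagonalisable and x(t) = e^{At} x(0) = V diag(e^{λ_i t}) V^{-1} x(0), where the columns of V are the eigenvectors.
λ = -5: A - (-5)I = [[8, 4, 0], [-8, -4, 0], [3, 0, 1]]. v must be orthogonal to every row; (row 1) × (row 3) = [4, -8, -12], so take v_1 = [-1, 2, 3]^T.
λ = -4: A - (-4)I = [[7, 4, 0], [-8, -5, 0], [3, 0, 0]]. v must be orthogonal to every row; (row 1) × (row 2) = [0, 0, -3], so take v_2 = [0, 0, 1]^T.
λ = -1: A - (-1)I = [[4, 4, 0], [-8, -8, 0], [3, 0, -3]]. v must be orthogonal to every row; (row 1) × (row 3) = [-12, 12, -12], so take v_3 = [-1, 1, -1]^T.
V = [v_1 v_2 v_3] = [[-1, 0, -1], [2, 0, 1], [3, 1, -1]] has det V = -1, so V^{-1} = adj(V)/det V = [[1, 1, 0], [-5, -4, 1], [-2, -1, 0]].
Modal coordinates z(0) = V^{-1} x(0): 1·2 + 1·(-1) + 0·(-2) = 1; (-5)·2 + (-4)·(-1) + 1·(-2) = -8; (-2)·2 + (-1)·(-1) + 0·(-2) = -3; so z(0) = [1, -8, -3]^T.
x_2(t) = Σ_i (v_i)_2 · z_i(0) · e^{λ_i t} (row 2 of V times the modal terms).
x_2(0.5) = 2·1·e^{-5·0.5} + 0·(-8)·e^{-4·0.5} + 1·(-3)·e^{-1·0.5} = 2·0.082085 + 0·0.135335 + (-3)·0.606531 = -1.6554.

-1.6554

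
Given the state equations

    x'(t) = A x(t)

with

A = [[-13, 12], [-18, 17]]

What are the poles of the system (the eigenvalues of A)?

-1, 5

det(sI - A) = s^2 - (tr A)s + det A, with tr A = (-13) + 17 = 4 and det A = (-13)·17 - 12·(-18) = -221 - (-216) = -5.
So p(s) = det(sI - A) = s^2 - 4s - 5.
Factor s^2 - 4s - 5: two numbers with sum 4 and product -5 are 5 and -1, so s^2 - 4s - 5 = (s - 5)(s + 1).
Hence p(s) = (s - 5) (s + 1), with roots -1, 5.
At least one eigenvalue has non-negative real part, so the system is not asymptotically stable.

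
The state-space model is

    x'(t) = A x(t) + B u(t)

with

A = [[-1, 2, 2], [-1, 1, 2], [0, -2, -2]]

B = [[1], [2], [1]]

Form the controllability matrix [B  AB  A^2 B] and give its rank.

AB = [[5], [3], [-6]]
A^2B = [[-11], [-14], [6]]
Controllability matrix C = [B  AB  A^2B] = [[1, 5, -11], [2, 3, -14], [1, -6, 6]]
det(C) = 1·(3·6 - (-14)·(-6)) - 5·(2·6 - (-14)·1) + (-11)·(2·(-6) - 3·1) = 1·(-66) - 5·26 + (-11)·(-15) = -31 ≠ 0, so rank(C) = 3.
rank(C) = 3 = n, so the pair (A, B) is completely controllable.

3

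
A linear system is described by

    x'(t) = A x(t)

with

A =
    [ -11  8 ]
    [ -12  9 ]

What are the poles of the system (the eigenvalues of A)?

det(sI - A) = s^2 - (tr A)s + det A, with tr A = (-11) + 9 = -2 and det A = (-11)·9 - 8·(-12) = -99 - (-96) = -3.
So p(s) = det(sI - A) = s^2 + 2s - 3.
Factor s^2 + 2s - 3: two numbers with sum -2 and product -3 are 1 and -3, so s^2 + 2s - 3 = (s - 1)(s + 3).
Hence p(s) = (s - 1) (s + 3), with roots -3, 1.
At least one eigenvalue has non-negative real part, so the system is not asymptotically stable.

-3, 1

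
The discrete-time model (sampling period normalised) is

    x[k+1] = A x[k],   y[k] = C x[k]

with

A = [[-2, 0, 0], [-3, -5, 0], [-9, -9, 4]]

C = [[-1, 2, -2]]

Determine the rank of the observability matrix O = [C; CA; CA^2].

2

CA = [[14, 8, -8]]
CA^2 = [[20, 32, -32]]
Observability matrix O = [C; CA; CA^2] = [[-1, 2, -2], [14, 8, -8], [20, 32, -32]]
The columns c1, c2, c3 of O are linearly dependent: c2 + c3 = 0 (check each entry), so rank(O) ≤ 2.
The 2×2 minor from rows 1, 2, columns 1, 2 is (-1)·8 - 2·14 = -8 - 28 = -36 ≠ 0, so rank(O) = 2.
rank(O) = 2 < n = 3, so the pair (A, C) is not completely observable.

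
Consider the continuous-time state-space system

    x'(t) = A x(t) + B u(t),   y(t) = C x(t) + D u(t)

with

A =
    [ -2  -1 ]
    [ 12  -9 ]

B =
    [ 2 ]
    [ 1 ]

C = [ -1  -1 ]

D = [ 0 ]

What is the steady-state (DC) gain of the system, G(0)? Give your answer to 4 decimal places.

-1.4333

G(0) = C(-A)^{-1}B + D = -C A^{-1} B + D.
det A = 30, so A^{-1} = (1/30)·adj(A) = [[-3/10, 1/30], [-2/5, -1/15]]
A^{-1} B = [-17/30, -13/15]^T
C A^{-1} B = 43/30
G(0) = D - C A^{-1} B = 0 - (43/30) = -43/30 ≈ -1.4333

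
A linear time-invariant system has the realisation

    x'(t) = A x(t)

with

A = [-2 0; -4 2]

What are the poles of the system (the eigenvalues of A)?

det(sI - A) = s^2 - (tr A)s + det A, with tr A = (-2) + 2 = 0 and det A = (-2)·2 - 0·(-4) = -4 - 0 = -4.
So p(s) = det(sI - A) = s^2 - 4.
Factor s^2 - 4: two numbers with sum 0 and product -4 are 2 and -2, so s^2 - 4 = (s - 2)(s + 2).
Hence p(s) = (s - 2) (s + 2), with roots -2, 2.
At least one eigenvalue has non-negative real part, so the system is not asymptotically stable.

-2, 2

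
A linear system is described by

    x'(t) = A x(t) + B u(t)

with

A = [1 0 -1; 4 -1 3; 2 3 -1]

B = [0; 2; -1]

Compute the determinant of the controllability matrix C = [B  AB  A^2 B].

AB = [[1], [-5], [7]]
A^2B = [[-6], [30], [-20]]
Controllability matrix C = [B  AB  A^2B] = [[0, 1, -6], [2, -5, 30], [-1, 7, -20]]
Expanding along the first row, det(C) = 0·((-5)·(-20) - 30·7) - 1·(2·(-20) - 30·(-1)) + (-6)·(2·7 - (-5)·(-1)) = 0·(-110) - 1·(-10) + (-6)·9 = -44
Since det(C) ≠ 0, rank(C) = 3 and the system is completely controllable.

-44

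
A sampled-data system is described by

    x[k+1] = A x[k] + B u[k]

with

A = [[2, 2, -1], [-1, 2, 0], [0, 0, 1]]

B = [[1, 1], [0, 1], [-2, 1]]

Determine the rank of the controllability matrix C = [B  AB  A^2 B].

3

AB = [[4, 3], [-1, 1], [-2, 1]]
A^2B = [[8, 7], [-6, -1], [-2, 1]]
Controllability matrix C = [B  AB  A^2B] = [[1, 1, 4, 3, 8, 7], [0, 1, -1, 1, -6, -1], [-2, 1, -2, 1, -2, 1]]
Take the 3×3 submatrix of C formed by columns 1, 2, 3: [[1, 1, 4], [0, 1, -1], [-2, 1, -2]]. Its determinant is 1·(1·(-2) - (-1)·1) - 1·(0·(-2) - (-1)·(-2)) + 4·(0·1 - 1·(-2)) = 1·(-1) - 1·(-2) + 4·2 = 9 ≠ 0.
So rank(C) ≥ 3; since C has 3 rows, rank(C) = 3.
rank(C) = 3 = n, so the pair (A, B) is completely controllable.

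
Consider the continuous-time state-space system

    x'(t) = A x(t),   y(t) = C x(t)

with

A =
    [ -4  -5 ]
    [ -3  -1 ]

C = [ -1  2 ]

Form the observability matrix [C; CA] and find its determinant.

1

CA = [[-2, 3]]
Observability matrix O = [C; CA] = [[-1, 2], [-2, 3]]
det(O) = (-1)·3 - 2·(-2) = -3 - (-4) = 1
Since det(O) ≠ 0, rank(O) = 2 and the system is completely observable.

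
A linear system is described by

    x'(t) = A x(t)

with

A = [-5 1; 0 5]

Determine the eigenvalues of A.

-5, 5

det(sI - A) = s^2 - (tr A)s + det A, with tr A = (-5) + 5 = 0 and det A = (-5)·5 - 1·0 = -25 - 0 = -25.
So p(s) = det(sI - A) = s^2 - 25.
Factor s^2 - 25: two numbers with sum 0 and product -25 are 5 and -5, so s^2 - 25 = (s - 5)(s + 5).
Hence p(s) = (s - 5) (s + 5), with roots -5, 5.
At least one eigenvalue has non-negative real part, so the system is not asymptotically stable.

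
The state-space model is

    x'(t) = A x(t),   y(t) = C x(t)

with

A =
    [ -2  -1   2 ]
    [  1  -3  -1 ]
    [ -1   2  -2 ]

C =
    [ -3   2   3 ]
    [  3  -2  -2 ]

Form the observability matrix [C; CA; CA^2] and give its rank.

CA = [[5, 3, -14], [-6, -1, 12]]
CA^2 = [[7, -42, 35], [-1, 33, -35]]
Observability matrix O = [C; CA; CA^2] = [[-3, 2, 3], [3, -2, -2], [5, 3, -14], [-6, -1, 12], [7, -42, 35], [-1, 33, -35]]
Take the 3×3 submatrix of O formed by rows 1, 2, 3: [[-3, 2, 3], [3, -2, -2], [5, 3, -14]]. Its determinant is (-3)·((-2)·(-14) - (-2)·3) - 2·(3·(-14) - (-2)·5) + 3·(3·3 - (-2)·5) = (-3)·34 - 2·(-32) + 3·19 = 19 ≠ 0.
So rank(O) ≥ 3; since O has 3 columns, rank(O) = 3.
rank(O) = 3 = n, so the pair (A, C) is completely observable.

3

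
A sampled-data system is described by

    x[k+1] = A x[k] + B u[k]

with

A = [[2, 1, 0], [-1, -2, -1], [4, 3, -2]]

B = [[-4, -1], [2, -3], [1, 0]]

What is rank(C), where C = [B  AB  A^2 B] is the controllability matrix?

AB = [[-6, -5], [-1, 7], [-12, -13]]
A^2B = [[-13, -3], [20, 4], [-3, 27]]
Controllability matrix C = [B  AB  A^2B] = [[-4, -1, -6, -5, -13, -3], [2, -3, -1, 7, 20, 4], [1, 0, -12, -13, -3, 27]]
Take the 3×3 submatrix of C formed by columns 1, 2, 3: [[-4, -1, -6], [2, -3, -1], [1, 0, -12]]. Its determinant is (-4)·((-3)·(-12) - (-1)·0) - (-1)·(2·(-12) - (-1)·1) + (-6)·(2·0 - (-3)·1) = (-4)·36 - (-1)·(-23) + (-6)·3 = -185 ≠ 0.
So rank(C) ≥ 3; since C has 3 rows, rank(C) = 3.
rank(C) = 3 = n, so the pair (A, B) is completely controllable.

3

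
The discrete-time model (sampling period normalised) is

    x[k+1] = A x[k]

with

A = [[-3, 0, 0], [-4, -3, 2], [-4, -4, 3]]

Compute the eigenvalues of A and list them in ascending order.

det(zI - A) = z^3 - (tr A)z^2 + (M11 + M22 + M33)z - det A, where Mii is the 2×2 principal minor of A obtained by deleting row i and column i.
tr A = (-3) + (-3) + 3 = -3; M11 = (-3)·3 - 2·(-4) = -9 - (-8) = -1; M22 = (-3)·3 - 0·(-4) = -9 - 0 = -9; M33 = (-3)·(-3) - 0·(-4) = 9 - 0 = 9; sum of minors = -1.
det A = (-3)·((-3)·3 - 2·(-4)) - 0·((-4)·3 - 2·(-4)) + 0·((-4)·(-4) - (-3)·(-4)) = (-3)·(-1) - 0·(-4) + 0·4 = 3.
So p(z) = det(zI - A) = z^3 + 3z^2 - z - 3.
Rational-root test: any integer root divides -3. Testing small divisors, z = -1 works: p(-1) = -1 + 3 + 1 + (-3) = 0, so (z + 1) is a factor.
Dividing, p(z) = (z + 1)(z^2 + 2z - 3).
Factor z^2 + 2z - 3: two numbers with sum -2 and product -3 are 1 and -3, so z^2 + 2z - 3 = (z - 1)(z + 3).
Hence p(z) = (z - 1) (z + 1) (z + 3), with roots -3, -1, 1.

-3, -1, 1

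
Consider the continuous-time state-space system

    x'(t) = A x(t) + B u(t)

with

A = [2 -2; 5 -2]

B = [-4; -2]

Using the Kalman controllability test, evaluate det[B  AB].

AB = [[-4], [-16]]
Controllability matrix C = [B  AB] = [[-4, -4], [-2, -16]]
det(C) = (-4)·(-16) - (-4)·(-2) = 64 - 8 = 56
Since det(C) ≠ 0, rank(C) = 2 and the system is completely controllable.

56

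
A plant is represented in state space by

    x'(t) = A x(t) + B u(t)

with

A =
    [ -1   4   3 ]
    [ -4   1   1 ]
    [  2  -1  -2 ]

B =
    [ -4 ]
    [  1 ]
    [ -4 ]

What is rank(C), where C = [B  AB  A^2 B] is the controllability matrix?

3

AB = [[-4], [13], [-1]]
A^2B = [[53], [28], [-19]]
Controllability matrix C = [B  AB  A^2B] = [[-4, -4, 53], [1, 13, 28], [-4, -1, -19]]
det(C) = (-4)·(13·(-19) - 28·(-1)) - (-4)·(1·(-19) - 28·(-4)) + 53·(1·(-1) - 13·(-4)) = (-4)·(-219) - (-4)·93 + 53·51 = 3951 ≠ 0, so rank(C) = 3.
rank(C) = 3 = n, so the pair (A, B) is completely controllable.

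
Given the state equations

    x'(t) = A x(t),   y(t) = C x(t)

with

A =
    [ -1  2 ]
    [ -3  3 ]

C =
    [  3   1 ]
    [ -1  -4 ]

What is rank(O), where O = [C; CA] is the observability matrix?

CA = [[-6, 9], [13, -14]]
Observability matrix O = [C; CA] = [[3, 1], [-1, -4], [-6, 9], [13, -14]]
Take the 2×2 submatrix of O formed by rows 1, 2: [[3, 1], [-1, -4]]. Its determinant is 3·(-4) - 1·(-1) = -12 - (-1) = -11 ≠ 0.
So rank(O) ≥ 2; since O has 2 columns, rank(O) = 2.
rank(O) = 2 = n, so the pair (A, C) is completely observable.

2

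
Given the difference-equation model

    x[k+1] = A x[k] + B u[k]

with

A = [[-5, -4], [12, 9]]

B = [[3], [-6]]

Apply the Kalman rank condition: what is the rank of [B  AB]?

AB = [[9], [-18]]
Controllability matrix C = [B  AB] = [[3, 9], [-6, -18]]
Every column of C is a scalar multiple of column 1 = [3, -6] (multipliers 1, 3), so the columns span a one-dimensional space.
C ≠ 0, hence rank(C) = 1.
rank(C) = 1 < n = 2, so the pair (A, B) is not completely controllable.

1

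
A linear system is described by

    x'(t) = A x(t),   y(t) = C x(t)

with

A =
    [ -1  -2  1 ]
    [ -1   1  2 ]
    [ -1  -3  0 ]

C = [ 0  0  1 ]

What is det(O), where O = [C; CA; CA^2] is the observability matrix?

13

CA = [[-1, -3, 0]]
CA^2 = [[4, -1, -7]]
Observability matrix O = [C; CA; CA^2] = [[0, 0, 1], [-1, -3, 0], [4, -1, -7]]
Expanding along the first row, det(O) = 0·((-3)·(-7) - 0·(-1)) - 0·((-1)·(-7) - 0·4) + 1·((-1)·(-1) - (-3)·4) = 0·21 - 0·7 + 1·13 = 13
Since det(O) ≠ 0, rank(O) = 3 and the system is completely observable.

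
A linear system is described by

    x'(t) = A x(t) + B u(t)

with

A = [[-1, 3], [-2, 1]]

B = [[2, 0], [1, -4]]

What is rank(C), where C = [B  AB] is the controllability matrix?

AB = [[1, -12], [-3, -4]]
Controllability matrix C = [B  AB] = [[2, 0, 1, -12], [1, -4, -3, -4]]
Take the 2×2 submatrix of C formed by columns 1, 2: [[2, 0], [1, -4]]. Its determinant is 2·(-4) - 0·1 = -8 - 0 = -8 ≠ 0.
So rank(C) ≥ 2; since C has 2 rows, rank(C) = 2.
rank(C) = 2 = n, so the pair (A, B) is completely controllable.

2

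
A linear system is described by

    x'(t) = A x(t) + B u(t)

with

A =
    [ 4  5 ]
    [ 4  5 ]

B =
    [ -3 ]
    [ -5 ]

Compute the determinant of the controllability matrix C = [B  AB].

-74

AB = [[-37], [-37]]
Controllability matrix C = [B  AB] = [[-3, -37], [-5, -37]]
det(C) = (-3)·(-37) - (-37)·(-5) = 111 - 185 = -74
Since det(C) ≠ 0, rank(C) = 2 and the system is completely controllable.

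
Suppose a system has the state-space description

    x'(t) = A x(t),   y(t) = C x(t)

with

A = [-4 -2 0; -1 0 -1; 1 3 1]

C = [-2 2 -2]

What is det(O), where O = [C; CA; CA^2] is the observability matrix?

544

CA = [[4, -2, -4]]
CA^2 = [[-18, -20, -2]]
Observability matrix O = [C; CA; CA^2] = [[-2, 2, -2], [4, -2, -4], [-18, -20, -2]]
Expanding along the first row, det(O) = (-2)·((-2)·(-2) - (-4)·(-20)) - 2·(4·(-2) - (-4)·(-18)) + (-2)·(4·(-20) - (-2)·(-18)) = (-2)·(-76) - 2·(-80) + (-2)·(-116) = 544
Since det(O) ≠ 0, rank(O) = 3 and the system is completely observable.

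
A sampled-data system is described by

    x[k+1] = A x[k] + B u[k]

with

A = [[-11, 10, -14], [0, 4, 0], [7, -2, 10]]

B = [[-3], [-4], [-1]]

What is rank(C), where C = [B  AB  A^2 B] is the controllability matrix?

AB = [[7], [-16], [-23]]
A^2B = [[85], [-64], [-149]]
Controllability matrix C = [B  AB  A^2B] = [[-3, 7, 85], [-4, -16, -64], [-1, -23, -149]]
The rows r1, r2, r3 of C are linearly dependent: r1 - r2 + r3 = 0 (check each entry), so rank(C) ≤ 2.
The 2×2 minor from rows 1, 2, columns 1, 2 is (-3)·(-16) - 7·(-4) = 48 - (-28) = 76 ≠ 0, so rank(C) = 2.
rank(C) = 2 < n = 3, so the pair (A, B) is not completely controllable.

2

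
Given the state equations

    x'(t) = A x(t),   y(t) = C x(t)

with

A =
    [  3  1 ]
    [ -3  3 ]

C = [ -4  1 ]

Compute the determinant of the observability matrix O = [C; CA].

19

CA = [[-15, -1]]
Observability matrix O = [C; CA] = [[-4, 1], [-15, -1]]
det(O) = (-4)·(-1) - 1·(-15) = 4 - (-15) = 19
Since det(O) ≠ 0, rank(O) = 2 and the system is completely observable.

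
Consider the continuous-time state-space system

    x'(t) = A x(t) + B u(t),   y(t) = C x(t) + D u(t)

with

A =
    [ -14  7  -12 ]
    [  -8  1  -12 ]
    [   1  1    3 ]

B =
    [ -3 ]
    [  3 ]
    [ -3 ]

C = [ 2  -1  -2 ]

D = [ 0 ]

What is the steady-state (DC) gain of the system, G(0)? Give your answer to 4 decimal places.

G(0) = C(-A)^{-1}B + D = -C A^{-1} B + D.
det A = -18, so A^{-1} = (1/-18)·adj(A) = [[-5/6, 11/6, 4], [-2/3, 5/3, 4], [1/2, -7/6, -7/3]]
A^{-1} B = [-4, -5, 2]^T
C A^{-1} B = -7
G(0) = D - C A^{-1} B = 0 - (-7) = 7

7.0000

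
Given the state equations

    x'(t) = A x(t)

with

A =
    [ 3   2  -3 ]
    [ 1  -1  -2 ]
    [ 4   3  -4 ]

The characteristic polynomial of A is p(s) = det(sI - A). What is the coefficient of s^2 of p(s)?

2

Expand det(sI - A) for the 3×3 matrix.
p(s) = s^3 + 2s^2 + 5s - 1.
(Check: constant term = det(-A) = (-1)^3 det A = -1; coefficient of s^2 = -tr A = 2.)
The coefficient of s^2 is 2.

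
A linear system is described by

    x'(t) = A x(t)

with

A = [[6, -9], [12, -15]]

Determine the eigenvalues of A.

-6, -3

det(sI - A) = s^2 - (tr A)s + det A, with tr A = 6 + (-15) = -9 and det A = 6·(-15) - (-9)·12 = -90 - (-108) = 18.
So p(s) = det(sI - A) = s^2 + 9s + 18.
Factor s^2 + 9s + 18: two numbers with sum -9 and product 18 are -3 and -6, so s^2 + 9s + 18 = (s + 3)(s + 6).
Hence p(s) = (s + 3) (s + 6), with roots -6, -3.
All eigenvalues have negative real part, so the system is asymptotically stable.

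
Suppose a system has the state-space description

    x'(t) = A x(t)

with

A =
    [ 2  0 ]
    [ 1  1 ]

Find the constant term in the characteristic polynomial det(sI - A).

For a 2×2 matrix, det(sI - A) = s^2 - (tr A)s + det A.
tr A = 3, det A = 2.
So p(s) = s^2 - 3s + 2.
The constant term is 2.

2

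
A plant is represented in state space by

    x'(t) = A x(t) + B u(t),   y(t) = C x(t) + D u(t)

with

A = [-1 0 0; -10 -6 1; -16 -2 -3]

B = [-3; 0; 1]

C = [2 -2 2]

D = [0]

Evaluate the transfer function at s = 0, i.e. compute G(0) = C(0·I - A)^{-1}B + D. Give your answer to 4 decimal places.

3.5000

G(0) = C(-A)^{-1}B + D = -C A^{-1} B + D.
det A = -20, so A^{-1} = (1/-20)·adj(A) = [[-1, 0, 0], [23/10, -3/20, -1/20], [19/5, 1/10, -3/10]]
A^{-1} B = [3, -139/20, -117/10]^T
C A^{-1} B = -7/2
G(0) = D - C A^{-1} B = 0 - (-7/2) = 7/2 ≈ 3.5000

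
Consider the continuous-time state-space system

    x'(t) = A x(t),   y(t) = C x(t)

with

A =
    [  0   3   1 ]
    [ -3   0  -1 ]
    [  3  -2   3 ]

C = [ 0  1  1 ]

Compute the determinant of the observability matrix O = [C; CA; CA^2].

CA = [[0, -2, 2]]
CA^2 = [[12, -4, 8]]
Observability matrix O = [C; CA; CA^2] = [[0, 1, 1], [0, -2, 2], [12, -4, 8]]
Expanding along the first row, det(O) = 0·((-2)·8 - 2·(-4)) - 1·(0·8 - 2·12) + 1·(0·(-4) - (-2)·12) = 0·(-8) - 1·(-24) + 1·24 = 48
Since det(O) ≠ 0, rank(O) = 3 and the system is completely observable.

48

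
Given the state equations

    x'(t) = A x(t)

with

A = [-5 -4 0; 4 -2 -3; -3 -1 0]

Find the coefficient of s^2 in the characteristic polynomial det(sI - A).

7

Expand det(sI - A) for the 3×3 matrix.
p(s) = s^3 + 7s^2 + 23s + 21.
(Check: constant term = det(-A) = (-1)^3 det A = 21; coefficient of s^2 = -tr A = 7.)
The coefficient of s^2 is 7.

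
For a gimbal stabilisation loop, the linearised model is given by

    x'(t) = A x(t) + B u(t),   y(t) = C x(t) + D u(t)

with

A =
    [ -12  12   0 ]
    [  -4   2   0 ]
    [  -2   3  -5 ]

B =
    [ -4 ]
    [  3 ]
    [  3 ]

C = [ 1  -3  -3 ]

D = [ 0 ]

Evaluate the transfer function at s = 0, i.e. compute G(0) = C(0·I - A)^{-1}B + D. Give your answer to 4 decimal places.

G(0) = C(-A)^{-1}B + D = -C A^{-1} B + D.
det A = -120, so A^{-1} = (1/-120)·adj(A) = [[1/12, -1/2, 0], [1/6, -1/2, 0], [1/15, -1/10, -1/5]]
A^{-1} B = [-11/6, -13/6, -7/6]^T
C A^{-1} B = 49/6
G(0) = D - C A^{-1} B = 0 - (49/6) = -49/6 ≈ -8.1667

-8.1667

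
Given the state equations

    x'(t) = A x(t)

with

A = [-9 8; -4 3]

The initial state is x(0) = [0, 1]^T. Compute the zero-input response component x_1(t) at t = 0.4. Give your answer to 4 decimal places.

det(sI - A) = s^2 - (tr A)s + det A, with tr A = (-9) + 3 = -6 and det A = (-9)·3 - 8·(-4) = -27 - (-32) = 5.
So p(s) = det(sI - A) = s^2 + 6s + 5.
Factor s^2 + 6s + 5: two numbers with sum -6 and product 5 are -1 and -5, so s^2 + 6s + 5 = (s + 1)(s + 5).
Hence p(s) = (s + 1) (s + 5), with roots -5, -1.
The eigenvalues -5, -1 are distinct and real, so A is diagonalisable and x(t) = e^{At} x(0) = V diag(e^{λ_i t}) V^{-1} x(0), where the columns of V are the eigenvectors.
λ = -5: A - (-5)I = [[-4, 8], [-4, 8]]. Row 1 gives (-4)·v1 + 8·v2 = 0, so take v_1 = [-2, -1]^T.
λ = -1: A - (-1)I = [[-8, 8], [-4, 4]]. Row 1 gives (-8)·v1 + 8·v2 = 0, so take v_2 = [1, 1]^T.
V = [v_1 v_2] = [[-2, 1], [-1, 1]] has det V = -1, so V^{-1} = adj(V)/det V = [[-1, 1], [-1, 2]].
Modal coordinates z(0) = V^{-1} x(0): (-1)·0 + 1·1 = 1; (-1)·0 + 2·1 = 2; so z(0) = [1, 2]^T.
x_1(t) = Σ_i (v_i)_1 · z_i(0) · e^{λ_i t} (row 1 of V times the modal terms).
x_1(0.4) = (-2)·1·e^{-5·0.4} + 1·2·e^{-1·0.4} = (-2)·0.135335 + 2·0.670320 = 1.0700.

1.0700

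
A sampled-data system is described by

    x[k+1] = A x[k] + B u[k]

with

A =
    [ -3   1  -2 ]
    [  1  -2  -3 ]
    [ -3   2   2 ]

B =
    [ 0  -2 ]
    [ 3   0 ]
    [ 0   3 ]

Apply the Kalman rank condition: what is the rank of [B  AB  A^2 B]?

AB = [[3, 0], [-6, -11], [6, 12]]
A^2B = [[-27, -35], [-3, -14], [-9, 2]]
Controllability matrix C = [B  AB  A^2B] = [[0, -2, 3, 0, -27, -35], [3, 0, -6, -11, -3, -14], [0, 3, 6, 12, -9, 2]]
Take the 3×3 submatrix of C formed by columns 1, 2, 3: [[0, -2, 3], [3, 0, -6], [0, 3, 6]]. Its determinant is 0·(0·6 - (-6)·3) - (-2)·(3·6 - (-6)·0) + 3·(3·3 - 0·0) = 0·18 - (-2)·18 + 3·9 = 63 ≠ 0.
So rank(C) ≥ 3; since C has 3 rows, rank(C) = 3.
rank(C) = 3 = n, so the pair (A, B) is completely controllable.

3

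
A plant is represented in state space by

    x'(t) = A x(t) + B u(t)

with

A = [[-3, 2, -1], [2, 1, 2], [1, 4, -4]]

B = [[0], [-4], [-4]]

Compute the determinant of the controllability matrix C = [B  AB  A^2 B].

1088

AB = [[-4], [-12], [0]]
A^2B = [[-12], [-20], [-52]]
Controllability matrix C = [B  AB  A^2B] = [[0, -4, -12], [-4, -12, -20], [-4, 0, -52]]
Expanding along the first row, det(C) = 0·((-12)·(-52) - (-20)·0) - (-4)·((-4)·(-52) - (-20)·(-4)) + (-12)·((-4)·0 - (-12)·(-4)) = 0·624 - (-4)·128 + (-12)·(-48) = 1088
Since det(C) ≠ 0, rank(C) = 3 and the system is completely controllable.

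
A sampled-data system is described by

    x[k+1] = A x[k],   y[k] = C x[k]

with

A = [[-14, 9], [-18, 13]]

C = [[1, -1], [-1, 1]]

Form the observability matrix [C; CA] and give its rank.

CA = [[4, -4], [-4, 4]]
Observability matrix O = [C; CA] = [[1, -1], [-1, 1], [4, -4], [-4, 4]]
Every row of O is a scalar multiple of row 1 = [1, -1] (multipliers 1, -1, 4, -4), so the rows span a one-dimensional space.
O ≠ 0, hence rank(O) = 1.
rank(O) = 1 < n = 2, so the pair (A, C) is not completely observable.

1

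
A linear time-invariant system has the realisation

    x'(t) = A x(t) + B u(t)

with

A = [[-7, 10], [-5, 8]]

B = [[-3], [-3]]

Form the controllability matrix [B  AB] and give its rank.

AB = [[-9], [-9]]
Controllability matrix C = [B  AB] = [[-3, -9], [-3, -9]]
Every column of C is a scalar multiple of column 1 = [-3, -3] (multipliers 1, 3), so the columns span a one-dimensional space.
C ≠ 0, hence rank(C) = 1.
rank(C) = 1 < n = 2, so the pair (A, B) is not completely controllable.

1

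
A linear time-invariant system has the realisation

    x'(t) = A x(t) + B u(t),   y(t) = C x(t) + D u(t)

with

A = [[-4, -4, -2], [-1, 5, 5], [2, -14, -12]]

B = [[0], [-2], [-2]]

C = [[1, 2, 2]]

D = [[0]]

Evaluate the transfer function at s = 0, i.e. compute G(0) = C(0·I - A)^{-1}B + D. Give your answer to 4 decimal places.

2.9000

G(0) = C(-A)^{-1}B + D = -C A^{-1} B + D.
det A = -40, so A^{-1} = (1/-40)·adj(A) = [[-1/4, 1/2, 1/4], [1/20, -13/10, -11/20], [-1/10, 8/5, 3/5]]
A^{-1} B = [-3/2, 37/10, -22/5]^T
C A^{-1} B = -29/10
G(0) = D - C A^{-1} B = 0 - (-29/10) = 29/10 ≈ 2.9000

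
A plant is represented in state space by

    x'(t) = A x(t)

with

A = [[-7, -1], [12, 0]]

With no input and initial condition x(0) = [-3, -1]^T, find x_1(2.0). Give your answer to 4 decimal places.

det(sI - A) = s^2 - (tr A)s + det A, with tr A = (-7) + 0 = -7 and det A = (-7)·0 - (-1)·12 = 0 - (-12) = 12.
So p(s) = det(sI - A) = s^2 + 7s + 12.
Factor s^2 + 7s + 12: two numbers with sum -7 and product 12 are -3 and -4, so s^2 + 7s + 12 = (s + 3)(s + 4).
Hence p(s) = (s + 3) (s + 4), with roots -4, -3.
The eigenvalues -4, -3 are distinct and real, so A is diagonalisable and x(t) = e^{At} x(0) = V diag(e^{λ_i t}) V^{-1} x(0), where the columns of V are the eigenvectors.
λ = -4: A - (-4)I = [[-3, -1], [12, 4]]. Row 1 gives (-3)·v1 + (-1)·v2 = 0, so take v_1 = [1, -3]^T.
λ = -3: A - (-3)I = [[-4, -1], [12, 3]]. Row 1 gives (-4)·v1 + (-1)·v2 = 0, so take v_2 = [1, -4]^T.
V = [v_1 v_2] = [[1, 1], [-3, -4]] has det V = -1, so V^{-1} = adj(V)/det V = [[4, 1], [-3, -1]].
Modal coordinates z(0) = V^{-1} x(0): 4·(-3) + 1·(-1) = -13; (-3)·(-3) + (-1)·(-1) = 10; so z(0) = [-13, 10]^T.
x_1(t) = Σ_i (v_i)_1 · z_i(0) · e^{λ_i t} (row 1 of V times the modal terms).
x_1(2.0) = 1·(-13)·e^{-4·2.0} + 1·10·e^{-3·2.0} = (-13)·0.000335 + 10·0.002479 = 0.0204.

0.0204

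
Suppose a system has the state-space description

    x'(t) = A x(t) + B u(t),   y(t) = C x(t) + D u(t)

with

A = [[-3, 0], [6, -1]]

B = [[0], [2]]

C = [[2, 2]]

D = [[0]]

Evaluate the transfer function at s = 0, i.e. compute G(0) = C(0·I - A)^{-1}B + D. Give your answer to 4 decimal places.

G(0) = C(-A)^{-1}B + D = -C A^{-1} B + D.
det A = 3, so A^{-1} = (1/3)·adj(A) = [[-1/3, 0], [-2, -1]]
A^{-1} B = [0, -2]^T
C A^{-1} B = -4
G(0) = D - C A^{-1} B = 0 - (-4) = 4

4.0000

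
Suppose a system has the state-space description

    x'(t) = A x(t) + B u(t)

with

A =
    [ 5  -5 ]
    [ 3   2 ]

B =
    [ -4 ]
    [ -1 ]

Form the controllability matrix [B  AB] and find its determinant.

AB = [[-15], [-14]]
Controllability matrix C = [B  AB] = [[-4, -15], [-1, -14]]
det(C) = (-4)·(-14) - (-15)·(-1) = 56 - 15 = 41
Since det(C) ≠ 0, rank(C) = 2 and the system is completely controllable.

41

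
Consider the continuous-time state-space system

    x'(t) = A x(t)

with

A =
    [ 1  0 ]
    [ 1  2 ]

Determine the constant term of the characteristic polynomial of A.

For a 2×2 matrix, det(sI - A) = s^2 - (tr A)s + det A.
tr A = 3, det A = 2.
So p(s) = s^2 - 3s + 2.
The constant term is 2.

2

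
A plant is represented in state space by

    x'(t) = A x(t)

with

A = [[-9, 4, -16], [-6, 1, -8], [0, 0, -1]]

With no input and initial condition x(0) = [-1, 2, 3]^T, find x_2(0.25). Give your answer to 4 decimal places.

1.4623

det(sI - A) = s^3 - (tr A)s^2 + (M11 + M22 + M33)s - det A, where Mii is the 2×2 principal minor of A obtained by deleting row i and column i.
tr A = (-9) + 1 + (-1) = -9; M11 = 1·(-1) - (-8)·0 = -1 - 0 = -1; M22 = (-9)·(-1) - (-16)·0 = 9 - 0 = 9; M33 = (-9)·1 - 4·(-6) = -9 - (-24) = 15; sum of minors = 23.
det A = (-9)·(1·(-1) - (-8)·0) - 4·((-6)·(-1) - (-8)·0) + (-16)·((-6)·0 - 1·0) = (-9)·(-1) - 4·6 + (-16)·0 = -15.
So p(s) = det(sI - A) = s^3 + 9s^2 + 23s + 15.
Rational-root test: any integer root divides 15. Testing small divisors, s = -1 works: p(-1) = -1 + 9 + (-23) + 15 = 0, so (s + 1) is a factor.
Dividing, p(s) = (s + 1)(s^2 + 8s + 15).
Factor s^2 + 8s + 15: two numbers with sum -8 and product 15 are -3 and -5, so s^2 + 8s + 15 = (s + 3)(s + 5).
Hence p(s) = (s + 1) (s + 3) (s + 5), with roots -5, -3, -1.
The eigenvalues -5, -3, -1 are distinct and real, so A is diagonalisable and x(t) = e^{At} x(0) = V diag(e^{λ_i t}) V^{-1} x(0), where the columns of V are the eigenvectors.
λ = -5: A - (-5)I = [[-4, 4, -16], [-6, 6, -8], [0, 0, 4]]. v must be orthogonal to every row; (row 1) × (row 2) = [64, 64, 0], so take v_1 = [1, 1, 0]^T.
λ = -3: A - (-3)I = [[-6, 4, -16], [-6, 4, -8], [0, 0, 2]]. v must be orthogonal to every row; (row 1) × (row 2) = [32, 48, 0], so take v_2 = [2, 3, 0]^T.
λ = -1: A - (-1)I = [[-8, 4, -16], [-6, 2, -8], [0, 0, 0]]. v must be orthogonal to every row; (row 1) × (row 2) = [0, 32, 8], so take v_3 = [0, 4, 1]^T.
V = [v_1 v_2 v_3] = [[1, 2, 0], [1, 3, 4], [0, 0, 1]] has det V = 1, so V^{-1} = adj(V)/det V = [[3, -2, 8], [-1, 1, -4], [0, 0, 1]].
Modal coordinates z(0) = V^{-1} x(0): 3·(-1) + (-2)·2 + 8·3 = 17; (-1)·(-1) + 1·2 + (-4)·3 = -9; 0·(-1) + 0·2 + 1·3 = 3; so z(0) = [17, -9, 3]^T.
x_2(t) = Σ_i (v_i)_2 · z_i(0) · e^{λ_i t} (row 2 of V times the modal terms).
x_2(0.25) = 1·17·e^{-5·0.25} + 3·(-9)·e^{-3·0.25} + 4·3·e^{-1·0.25} = 17·0.286505 + (-27)·0.472367 + 12·0.778801 = 1.4623.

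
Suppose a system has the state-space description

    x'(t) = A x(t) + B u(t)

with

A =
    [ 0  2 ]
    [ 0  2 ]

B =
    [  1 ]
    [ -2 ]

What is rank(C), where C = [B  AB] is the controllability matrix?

2

AB = [[-4], [-4]]
Controllability matrix C = [B  AB] = [[1, -4], [-2, -4]]
det(C) = 1·(-4) - (-4)·(-2) = -4 - 8 = -12 ≠ 0, so rank(C) = 2.
rank(C) = 2 = n, so the pair (A, B) is completely controllable.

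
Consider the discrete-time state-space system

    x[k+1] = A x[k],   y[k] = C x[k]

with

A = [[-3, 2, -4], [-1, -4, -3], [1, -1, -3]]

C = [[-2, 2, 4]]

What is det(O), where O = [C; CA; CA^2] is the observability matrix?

1024

CA = [[8, -16, -10]]
CA^2 = [[-18, 90, 46]]
Observability matrix O = [C; CA; CA^2] = [[-2, 2, 4], [8, -16, -10], [-18, 90, 46]]
Expanding along the first row, det(O) = (-2)·((-16)·46 - (-10)·90) - 2·(8·46 - (-10)·(-18)) + 4·(8·90 - (-16)·(-18)) = (-2)·164 - 2·188 + 4·432 = 1024
Since det(O) ≠ 0, rank(O) = 3 and the system is completely observable.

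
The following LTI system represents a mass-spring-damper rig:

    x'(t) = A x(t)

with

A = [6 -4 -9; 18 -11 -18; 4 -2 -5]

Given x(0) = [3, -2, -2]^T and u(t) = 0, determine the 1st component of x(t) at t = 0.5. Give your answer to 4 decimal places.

det(sI - A) = s^3 - (tr A)s^2 + (M11 + M22 + M33)s - det A, where Mii is the 2×2 principal minor of A obtained by deleting row i and column i.
tr A = 6 + (-11) + (-5) = -10; M11 = (-11)·(-5) - (-18)·(-2) = 55 - 36 = 19; M22 = 6·(-5) - (-9)·4 = -30 - (-36) = 6; M33 = 6·(-11) - (-4)·18 = -66 - (-72) = 6; sum of minors = 31.
det A = 6·((-11)·(-5) - (-18)·(-2)) - (-4)·(18·(-5) - (-18)·4) + (-9)·(18·(-2) - (-11)·4) = 6·19 - (-4)·(-18) + (-9)·8 = -30.
So p(s) = det(sI - A) = s^3 + 10s^2 + 31s + 30.
Rational-root test: any integer root divides 30. Testing small divisors, s = -2 works: p(-2) = -8 + 40 + (-62) + 30 = 0, so (s + 2) is a factor.
Dividing, p(s) = (s + 2)(s^2 + 8s + 15).
Factor s^2 + 8s + 15: two numbers with sum -8 and product 15 are -3 and -5, so s^2 + 8s + 15 = (s + 3)(s + 5).
Hence p(s) = (s + 2) (s + 3) (s + 5), with roots -5, -3, -2.
The eigenvalues -5, -3, -2 are distinct and real, so A is diagonalisable and x(t) = e^{At} x(0) = V diag(e^{λ_i t}) V^{-1} x(0), where the columns of V are the eigenvectors.
λ = -5: A - (-5)I = [[11, -4, -9], [18, -6, -18], [4, -2, 0]]. v must be orthogonal to every row; (row 1) × (row 2) = [18, 36, 6], so take v_1 = [3, 6, 1]^T.
λ = -3: A - (-3)I = [[9, -4, -9], [18, -8, -18], [4, -2, -2]]. v must be orthogonal to every row; (row 1) × (row 3) = [-10, -18, -2], so take v_2 = [-5, -9, -1]^T.
λ = -2: A - (-2)I = [[8, -4, -9], [18, -9, -18], [4, -2, -3]]. v must be orthogonal to every row; (row 1) × (row 2) = [-9, -18, 0], so take v_3 = [1, 2, 0]^T.
V = [v_1 v_2 v_3] = [[3, -5, 1], [6, -9, 2], [1, -1, 0]] has det V = -1, so V^{-1} = adj(V)/det V = [[-2, 1, 1], [-2, 1, 0], [-3, 2, -3]].
Modal coordinates z(0) = V^{-1} x(0): (-2)·3 + 1·(-2) + 1·(-2) = -10; (-2)·3 + 1·(-2) + 0·(-2) = -8; (-3)·3 + 2·(-2) + (-3)·(-2) = -7; so z(0) = [-10, -8, -7]^T.
x_1(t) = Σ_i (v_i)_1 · z_i(0) · e^{λ_i t} (row 1 of V times the modal terms).
x_1(0.5) = 3·(-10)·e^{-5·0.5} + (-5)·(-8)·e^{-3·0.5} + 1·(-7)·e^{-2·0.5} = (-30)·0.082085 + 40·0.223130 + (-7)·0.367879 = 3.8875.

3.8875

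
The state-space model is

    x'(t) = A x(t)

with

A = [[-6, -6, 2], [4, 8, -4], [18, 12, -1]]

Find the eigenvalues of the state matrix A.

-4, 2, 3

det(sI - A) = s^3 - (tr A)s^2 + (M11 + M22 + M33)s - det A, where Mii is the 2×2 principal minor of A obtained by deleting row i and column i.
tr A = (-6) + 8 + (-1) = 1; M11 = 8·(-1) - (-4)·12 = -8 - (-48) = 40; M22 = (-6)·(-1) - 2·18 = 6 - 36 = -30; M33 = (-6)·8 - (-6)·4 = -48 - (-24) = -24; sum of minors = -14.
det A = (-6)·(8·(-1) - (-4)·12) - (-6)·(4·(-1) - (-4)·18) + 2·(4·12 - 8·18) = (-6)·40 - (-6)·68 + 2·(-96) = -24.
So p(s) = det(sI - A) = s^3 - s^2 - 14s + 24.
Rational-root test: any integer root divides 24. Testing small divisors, s = 2 works: p(2) = 8 + (-4) + (-28) + 24 = 0, so (s - 2) is a factor.
Dividing, p(s) = (s - 2)(s^2 + s - 12).
Factor s^2 + s - 12: two numbers with sum -1 and product -12 are 3 and -4, so s^2 + s - 12 = (s - 3)(s + 4).
Hence p(s) = (s - 3) (s - 2) (s + 4), with roots -4, 2, 3.
At least one eigenvalue has non-negative real part, so the system is not asymptotically stable.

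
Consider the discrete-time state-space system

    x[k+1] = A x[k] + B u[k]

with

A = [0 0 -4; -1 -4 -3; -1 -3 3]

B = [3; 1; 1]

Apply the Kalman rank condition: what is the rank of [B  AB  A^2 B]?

3

AB = [[-4], [-10], [-3]]
A^2B = [[12], [53], [25]]
Controllability matrix C = [B  AB  A^2B] = [[3, -4, 12], [1, -10, 53], [1, -3, 25]]
det(C) = 3·((-10)·25 - 53·(-3)) - (-4)·(1·25 - 53·1) + 12·(1·(-3) - (-10)·1) = 3·(-91) - (-4)·(-28) + 12·7 = -301 ≠ 0, so rank(C) = 3.
rank(C) = 3 = n, so the pair (A, B) is completely controllable.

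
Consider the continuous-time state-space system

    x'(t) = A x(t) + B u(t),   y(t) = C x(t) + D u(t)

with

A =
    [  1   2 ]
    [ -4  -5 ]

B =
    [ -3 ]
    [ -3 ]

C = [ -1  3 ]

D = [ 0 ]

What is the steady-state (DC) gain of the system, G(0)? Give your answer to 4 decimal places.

G(0) = C(-A)^{-1}B + D = -C A^{-1} B + D.
det A = 3, so A^{-1} = (1/3)·adj(A) = [[-5/3, -2/3], [4/3, 1/3]]
A^{-1} B = [7, -5]^T
C A^{-1} B = -22
G(0) = D - C A^{-1} B = 0 - (-22) = 22

22.0000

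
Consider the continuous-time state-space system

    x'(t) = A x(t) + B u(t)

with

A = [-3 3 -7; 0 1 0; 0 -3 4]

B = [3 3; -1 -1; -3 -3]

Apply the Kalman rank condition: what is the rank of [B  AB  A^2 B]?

AB = [[9, 9], [-1, -1], [-9, -9]]
A^2B = [[33, 33], [-1, -1], [-33, -33]]
Controllability matrix C = [B  AB  A^2B] = [[3, 3, 9, 9, 33, 33], [-1, -1, -1, -1, -1, -1], [-3, -3, -9, -9, -33, -33]]
The rows r1, r2, r3 of C are linearly dependent: r1 + r3 = 0 (check each entry), so rank(C) ≤ 2.
The 2×2 minor from rows 1, 2, columns 1, 3 is 3·(-1) - 9·(-1) = -3 - (-9) = 6 ≠ 0, so rank(C) = 2.
rank(C) = 2 < n = 3, so the pair (A, B) is not completely controllable.

2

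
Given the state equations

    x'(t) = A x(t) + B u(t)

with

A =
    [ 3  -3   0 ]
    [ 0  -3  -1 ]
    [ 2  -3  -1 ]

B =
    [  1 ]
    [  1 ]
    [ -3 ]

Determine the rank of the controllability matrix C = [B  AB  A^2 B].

3

AB = [[0], [0], [2]]
A^2B = [[0], [-2], [-2]]
Controllability matrix C = [B  AB  A^2B] = [[1, 0, 0], [1, 0, -2], [-3, 2, -2]]
det(C) = 1·(0·(-2) - (-2)·2) - 0·(1·(-2) - (-2)·(-3)) + 0·(1·2 - 0·(-3)) = 1·4 - 0·(-8) + 0·2 = 4 ≠ 0, so rank(C) = 3.
rank(C) = 3 = n, so the pair (A, B) is completely controllable.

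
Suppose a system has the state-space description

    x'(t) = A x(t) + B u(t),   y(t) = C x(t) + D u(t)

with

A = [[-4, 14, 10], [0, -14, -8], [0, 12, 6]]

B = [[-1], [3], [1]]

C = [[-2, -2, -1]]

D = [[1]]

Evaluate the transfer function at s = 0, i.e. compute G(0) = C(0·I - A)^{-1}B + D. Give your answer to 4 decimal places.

-4.0000

G(0) = C(-A)^{-1}B + D = -C A^{-1} B + D.
det A = -48, so A^{-1} = (1/-48)·adj(A) = [[-1/4, -3/4, -7/12], [0, 1/2, 2/3], [0, -1, -7/6]]
A^{-1} B = [-31/12, 13/6, -25/6]^T
C A^{-1} B = 5
G(0) = D - C A^{-1} B = 1 - (5) = -4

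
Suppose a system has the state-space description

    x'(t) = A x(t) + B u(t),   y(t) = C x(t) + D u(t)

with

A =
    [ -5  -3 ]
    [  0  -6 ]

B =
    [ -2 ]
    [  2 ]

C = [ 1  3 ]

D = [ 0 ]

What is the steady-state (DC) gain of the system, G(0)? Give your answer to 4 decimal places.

G(0) = C(-A)^{-1}B + D = -C A^{-1} B + D.
det A = 30, so A^{-1} = (1/30)·adj(A) = [[-1/5, 1/10], [0, -1/6]]
A^{-1} B = [3/5, -1/3]^T
C A^{-1} B = -2/5
G(0) = D - C A^{-1} B = 0 - (-2/5) = 2/5 ≈ 0.4000

0.4000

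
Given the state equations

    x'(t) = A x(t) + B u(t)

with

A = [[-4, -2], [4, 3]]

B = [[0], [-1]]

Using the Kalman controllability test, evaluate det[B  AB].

AB = [[2], [-3]]
Controllability matrix C = [B  AB] = [[0, 2], [-1, -3]]
det(C) = 0·(-3) - 2·(-1) = 0 - (-2) = 2
Since det(C) ≠ 0, rank(C) = 2 and the system is completely controllable.

2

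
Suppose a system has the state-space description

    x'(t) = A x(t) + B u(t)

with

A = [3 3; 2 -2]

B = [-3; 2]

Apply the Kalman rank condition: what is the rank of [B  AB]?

AB = [[-3], [-10]]
Controllability matrix C = [B  AB] = [[-3, -3], [2, -10]]
det(C) = (-3)·(-10) - (-3)·2 = 30 - (-6) = 36 ≠ 0, so rank(C) = 2.
rank(C) = 2 = n, so the pair (A, B) is completely controllable.

2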